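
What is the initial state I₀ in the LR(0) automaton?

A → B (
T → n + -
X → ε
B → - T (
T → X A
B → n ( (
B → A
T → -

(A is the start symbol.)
First, augment the grammar with A' → A
I₀ = CLOSURE({ [A' → . A] }):
  [A' → . A] has the dot before A: add [A → . B (]
  [A → . B (] has the dot before B: add [B → . - T (], [B → . n ( (], [B → . A]
No further items can be added.

I₀ = { [A → . B (], [A' → . A], [B → . - T (], [B → . A], [B → . n ( (] }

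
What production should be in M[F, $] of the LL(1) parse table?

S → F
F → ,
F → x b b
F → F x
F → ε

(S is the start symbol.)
F → ε

To find M[F, $], we find productions for F where $ is in the predict set (PREDICT(N → α) = (FIRST(α) \ {ε}) ∪ (FOLLOW(N) if α ⇒* ε)).

Relevant sets:
  FIRST(F) = { ',', 'x', ε }
  FOLLOW(F) = { $, 'x' }

F → ,: PREDICT = { ',' }
F → x b b: PREDICT = { 'x' }
F → F x: PREDICT = { ',', 'x' }
F → ε: PREDICT = { $, 'x' }
  $ is in predict set, so this production goes in M[F, $]

M[F, $] = F → ε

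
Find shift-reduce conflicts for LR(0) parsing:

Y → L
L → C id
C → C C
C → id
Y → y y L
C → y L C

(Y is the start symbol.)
Yes — I8: [Y → y y L .] vs [C → . id]; I10: [C → y L C .] vs [C → . id]; I11: [C → C C .] vs [C → . id]

Augment with Y' → Y and build the canonical LR(0) collection (I0 = CLOSURE({[Y' → . Y]}), then GOTO on every symbol after a dot until no new states appear). It has 13 states:
  I0: { [C → . C C], [C → . id], [C → . y L C], [L → . C id], [Y → . L], [Y → . y y L], [Y' → . Y] }  — shift
  I1: { [C → . C C], [C → . id], [C → . y L C], [C → C . C], [L → C . id] }  — shift
  I2: { [Y → L .] }  — reduce
  I3: { [Y' → Y .] }  — accept
  I4: { [C → id .] }  — reduce
  I5: { [C → . C C], [C → . id], [C → . y L C], [C → y . L C], [L → . C id], [Y → y . y L] }  — shift
  I6: { [C → . C C], [C → . id], [C → . y L C], [C → y L . C] }  — shift
  I7: { [C → . C C], [C → . id], [C → . y L C], [C → y . L C], [L → . C id], [Y → y y . L] }  — shift
  I8: { [C → . C C], [C → . id], [C → . y L C], [C → y L . C], [Y → y y L .] }  — shift, reduce
  I9: { [C → . C C], [C → . id], [C → . y L C], [C → y . L C], [L → . C id] }  — shift
  I10: { [C → . C C], [C → . id], [C → . y L C], [C → C . C], [C → y L C .] }  — shift, reduce
  I11: { [C → . C C], [C → . id], [C → . y L C], [C → C . C], [C → C C .] }  — shift, reduce
  I12: { [C → id .], [L → C id .] }  — 2 reduces

I8 contains reduce item [Y → y y L .] and shift items [C → . id], [C → . y L C] — shift-reduce conflict.
I10 contains reduce item [C → y L C .] and shift items [C → . id], [C → . y L C] — shift-reduce conflict.
I11 contains reduce item [C → C C .] and shift items [C → . id], [C → . y L C] — shift-reduce conflict.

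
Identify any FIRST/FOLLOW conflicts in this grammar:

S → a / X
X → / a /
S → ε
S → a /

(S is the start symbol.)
A FIRST/FOLLOW conflict occurs when a non-terminal N has a nullable alternative N → β (β ⇒* ε) and another alternative N → α with FIRST(α) ∩ FOLLOW(N) ≠ ∅: on such a lookahead the parser cannot decide between expanding α and letting N vanish via β.

Nullable non-terminals: S.

S: nullable alternative(s) S → ε; FOLLOW(S) = { $ }
  S → a / X: FIRST \ {ε} = { 'a' } — disjoint from FOLLOW(S)
  S → ε: FIRST \ {ε} = { } — this is the only nullable alternative, skip
  S → a /: FIRST \ {ε} = { 'a' } — disjoint from FOLLOW(S)

X has no nullable alternative, so no FIRST/FOLLOW check is needed there.

No FIRST/FOLLOW conflicts found.

Answer: No FIRST/FOLLOW conflicts.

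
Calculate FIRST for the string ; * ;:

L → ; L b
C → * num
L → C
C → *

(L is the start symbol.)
{ ';' }

To compute FIRST(; * ;), process the symbols left to right:
Symbol ; is a terminal. Add ';' and stop.
FIRST(; * ;) = { ';' }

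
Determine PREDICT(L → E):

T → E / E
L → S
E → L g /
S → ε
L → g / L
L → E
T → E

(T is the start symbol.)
{ 'g' }

PREDICT(L → E) = (FIRST(RHS) \ {ε}) ∪ (FOLLOW(L) if ε ∈ FIRST(RHS), i.e. RHS ⇒* ε)
FIRST(E) = { 'g' }
FIRST(E) = { 'g' }
ε ∉ FIRST(E), so FOLLOW(L) is not added.
PREDICT(L → E) = { 'g' }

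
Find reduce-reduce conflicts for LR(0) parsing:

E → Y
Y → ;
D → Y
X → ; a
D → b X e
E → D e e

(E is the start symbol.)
A reduce-reduce conflict occurs when an LR(0) state has two complete items [A → α .] and [B → β .] — both call for a reduction, and with no lookahead the parser cannot choose between them.

Augment with E' → E and build the canonical LR(0) collection (I0 = CLOSURE({[E' → . E]}), then GOTO on every symbol after a dot until no new states appear). It has 12 states:
  I0: { [D → . Y], [D → . b X e], [E → . D e e], [E → . Y], [E' → . E], [Y → . ;] }  — shift
  I1: { [Y → ; .] }  — reduce
  I2: { [E → D . e e] }  — shift
  I3: { [E' → E .] }  — accept
  I4: { [D → Y .], [E → Y .] }  — 2 reduces
  I5: { [D → b . X e], [X → . ; a] }  — shift
  I6: { [X → ; . a] }  — shift
  I7: { [D → b X . e] }  — shift
  I8: { [D → b X e .] }  — reduce
  I9: { [X → ; a .] }  — reduce
  I10: { [E → D e . e] }  — shift
  I11: { [E → D e e .] }  — reduce

I4 contains complete items [D → Y .], [E → Y .] — reduce-reduce conflict.

Answer: Yes — I4: [D → Y .] vs [E → Y .]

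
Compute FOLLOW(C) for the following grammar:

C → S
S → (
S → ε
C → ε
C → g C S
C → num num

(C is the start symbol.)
{ $, '(' }

To compute FOLLOW(C), find every occurrence of C on a right-hand side N → α C β: add FIRST(β) \ {ε}, and if β is empty or nullable also add FOLLOW(N). Iterate to a fixed point.

C is the start symbol, so $ ∈ FOLLOW(C).
In C → g C S: C is followed by S, add FIRST(S) \ {ε} = { '(' }
  S is nullable, so FOLLOW(C) is also included — that is the set being defined, nothing new

Taking the union: FOLLOW(C) = { $, '(' }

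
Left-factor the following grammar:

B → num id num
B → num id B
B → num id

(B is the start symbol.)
B → num id B'
B' → num
B' → B
B' → ε

Left-factoring transforms A → αβ₁ | αβ₂ into A → αA' and A' → β₁ | β₂
(α is the longest common prefix among the alternatives). Repeat until
no nonterminal has two alternatives with a common prefix.

Round 1: B has alternatives sharing prefix 'num id'. Introduce B': B → num id B'
  Add: B' → num
  Add: B' → B
  Add: B' → ε

No remaining common prefixes — done.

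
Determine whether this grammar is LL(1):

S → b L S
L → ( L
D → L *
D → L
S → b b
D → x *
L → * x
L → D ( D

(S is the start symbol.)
Relevant sets:
  FIRST(D) = { '(', '*', 'x' }
  FIRST(L) = { '(', '*', 'x' }

For S:
  PREDICT(S → b L S) = { 'b' }
  PREDICT(S → b b) = { 'b' }
For L:
  PREDICT(L → '(' L) = { '(' }
  PREDICT(L → '*' x) = { '*' }
  PREDICT(L → D '(' D) = { '(', '*', 'x' }
For D:
  PREDICT(D → L '*') = { '(', '*', 'x' }
  PREDICT(D → L) = { '(', '*', 'x' }
  PREDICT(D → x '*') = { 'x' }

Conflict found: Predict set conflict for S: { 'b' }
The grammar is NOT LL(1).

Answer: No. Predict set conflict for S: { 'b' }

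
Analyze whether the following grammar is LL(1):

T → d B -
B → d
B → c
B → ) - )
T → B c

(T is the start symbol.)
A grammar is LL(1) if for each non-terminal N with multiple productions, the predict sets of those productions are pairwise disjoint, where PREDICT(N → α) = (FIRST(α) \ {ε}) ∪ (FOLLOW(N) if α ⇒* ε).

Relevant sets:
  FIRST(B) = { ')', 'c', 'd' }

For T:
  PREDICT(T → d B '-') = { 'd' }
  PREDICT(T → B c) = { ')', 'c', 'd' }
For B:
  PREDICT(B → d) = { 'd' }
  PREDICT(B → c) = { 'c' }
  PREDICT(B → ')' '-' ')') = { ')' }

Conflict found: Predict set conflict for T: { 'd' }
The grammar is NOT LL(1).

Answer: No. Predict set conflict for T: { 'd' }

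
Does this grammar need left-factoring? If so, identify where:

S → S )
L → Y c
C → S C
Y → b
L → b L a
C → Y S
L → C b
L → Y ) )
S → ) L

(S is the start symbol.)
Yes, L has productions with common prefix 'Y'

Left-factoring is needed when two productions for the same non-terminal
share a common prefix on the right-hand side.

Productions for S:
  S → S )
  S → ) L
Productions for L:
  L → Y c
  L → b L a
  L → C b
  L → Y ) )
Productions for C:
  C → S C
  C → Y S

Found common prefix 'Y' in productions for L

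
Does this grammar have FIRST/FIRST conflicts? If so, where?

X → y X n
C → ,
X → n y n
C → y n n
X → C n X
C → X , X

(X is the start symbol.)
FIRST sets of the non-terminals at (or reachable through a nullable prefix from) the front of some alternative:
  FIRST(C) = { ',', 'n', 'y' }
  FIRST(X) = { ',', 'n', 'y' }

Productions for X:
  X → y X n: FIRST = { 'y' }
  X → n y n: FIRST = { 'n' }
  X → C n X: FIRST = { ',', 'n', 'y' }
Productions for C:
  C → ,: FIRST = { ',' }
  C → y n n: FIRST = { 'y' }
  C → X , X: FIRST = { ',', 'n', 'y' }

Conflict for X: X → y X n and X → C n X
  Overlap: { 'y' }
Conflict for X: X → n y n and X → C n X
  Overlap: { 'n' }
Conflict for C: C → , and C → X , X
  Overlap: { ',' }
Conflict for C: C → y n n and C → X , X
  Overlap: { 'y' }

Answer: Yes. X → y X n / X → C n X on { 'y' }; X → n y n / X → C n X on { 'n' }; C → ',' / C → X ',' X on { ',' }; C → y n n / C → X ',' X on { 'y' }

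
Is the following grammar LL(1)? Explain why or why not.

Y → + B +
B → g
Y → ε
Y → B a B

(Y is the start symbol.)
Yes, the grammar is LL(1).

A grammar is LL(1) if for each non-terminal N with multiple productions, the predict sets of those productions are pairwise disjoint, where PREDICT(N → α) = (FIRST(α) \ {ε}) ∪ (FOLLOW(N) if α ⇒* ε).

Relevant sets:
  FIRST(B) = { 'g' }
  FOLLOW(Y) = { $ }

For Y:
  PREDICT(Y → '+' B '+') = { '+' }
  PREDICT(Y → ε) = { $ }
  PREDICT(Y → B a B) = { 'g' }
B has a single production, so nothing to check there.

All predict sets are disjoint. The grammar IS LL(1).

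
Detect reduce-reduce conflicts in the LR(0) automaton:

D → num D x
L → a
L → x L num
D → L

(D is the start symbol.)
Augment with D' → D and build the canonical LR(0) collection (I0 = CLOSURE({[D' → . D]}), then GOTO on every symbol after a dot until no new states appear). It has 10 states:
  I0: { [D → . L], [D → . num D x], [D' → . D], [L → . a], [L → . x L num] }  — shift
  I1: { [D' → D .] }  — accept
  I2: { [D → L .] }  — reduce
  I3: { [L → a .] }  — reduce
  I4: { [D → . L], [D → . num D x], [D → num . D x], [L → . a], [L → . x L num] }  — shift
  I5: { [L → . a], [L → . x L num], [L → x . L num] }  — shift
  I6: { [L → x L . num] }  — shift
  I7: { [L → x L num .] }  — reduce
  I8: { [D → num D . x] }  — shift
  I9: { [D → num D x .] }  — reduce

No state contains more than one complete item.

Answer: No reduce-reduce conflicts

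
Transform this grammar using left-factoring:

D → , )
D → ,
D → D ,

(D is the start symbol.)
D → , D'
D' → )
D' → ε
D → D ,

Left-factoring transforms A → αβ₁ | αβ₂ into A → αA' and A' → β₁ | β₂
(α is the longest common prefix among the alternatives). Repeat until
no nonterminal has two alternatives with a common prefix.

Round 1: D has alternatives sharing prefix ','. Introduce D': D → , D'
  Add: D' → )
  Add: D' → ε

No remaining common prefixes — done.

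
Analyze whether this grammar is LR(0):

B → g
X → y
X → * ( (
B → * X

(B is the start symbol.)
Augment with B' → B and build the canonical LR(0) collection (I0 = CLOSURE({[B' → . B]}), then GOTO on every symbol after a dot until no new states appear). It has 9 states:
  I0: { [B → . * X], [B → . g], [B' → . B] }  — shift
  I1: { [B → * . X], [X → . * ( (], [X → . y] }  — shift
  I2: { [B' → B .] }  — accept
  I3: { [B → g .] }  — reduce
  I4: { [X → * . ( (] }  — shift
  I5: { [B → * X .] }  — reduce
  I6: { [X → y .] }  — reduce
  I7: { [X → * ( . (] }  — shift
  I8: { [X → * ( ( .] }  — reduce

Every state is either a pure shift/goto state or contains exactly one complete item and nothing to shift — no conflicts. The grammar is LR(0).

Answer: Yes, the grammar is LR(0)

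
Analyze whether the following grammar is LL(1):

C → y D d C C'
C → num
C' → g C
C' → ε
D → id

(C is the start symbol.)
No. Predict set conflict for C': { 'g' }

A grammar is LL(1) if for each non-terminal N with multiple productions, the predict sets of those productions are pairwise disjoint, where PREDICT(N → α) = (FIRST(α) \ {ε}) ∪ (FOLLOW(N) if α ⇒* ε).

Relevant sets:
  FOLLOW(C') = { $, 'g' }

For C:
  PREDICT(C → y D d C C') = { 'y' }
  PREDICT(C → num) = { 'num' }
For C':
  PREDICT(C' → g C) = { 'g' }
  PREDICT(C' → ε) = { $, 'g' }
D has a single production, so nothing to check there.

Conflict found: Predict set conflict for C': { 'g' }
The grammar is NOT LL(1).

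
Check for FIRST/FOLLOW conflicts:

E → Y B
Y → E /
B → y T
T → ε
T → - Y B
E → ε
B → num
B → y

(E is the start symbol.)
A FIRST/FOLLOW conflict occurs when a non-terminal N has a nullable alternative N → β (β ⇒* ε) and another alternative N → α with FIRST(α) ∩ FOLLOW(N) ≠ ∅: on such a lookahead the parser cannot decide between expanding α and letting N vanish via β.

Nullable non-terminals: E, T.
FIRST sets used below: FIRST(Y) = { '/' }

E: nullable alternative(s) E → ε; FOLLOW(E) = { $, '/' }
  E → Y B: FIRST \ {ε} = { '/' } — overlaps FOLLOW(E) on { '/' }: CONFLICT
  E → ε: FIRST \ {ε} = { } — this is the only nullable alternative, skip

T: nullable alternative(s) T → ε; FOLLOW(T) = { $, '/' }
  T → ε: FIRST \ {ε} = { } — this is the only nullable alternative, skip
  T → - Y B: FIRST \ {ε} = { '-' } — disjoint from FOLLOW(T)

B, Y have no nullable alternative, so no FIRST/FOLLOW check is needed there.

So the grammar has 1 FIRST/FOLLOW conflict (marked CONFLICT above).

Answer: Yes. E → Y B with FOLLOW(E) on { '/' }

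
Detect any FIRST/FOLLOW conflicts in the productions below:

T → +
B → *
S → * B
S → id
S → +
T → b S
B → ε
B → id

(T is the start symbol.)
No FIRST/FOLLOW conflicts.

Nullable non-terminals: B.

B: nullable alternative(s) B → ε; FOLLOW(B) = { $ }
  B → *: FIRST \ {ε} = { '*' } — disjoint from FOLLOW(B)
  B → ε: FIRST \ {ε} = { } — this is the only nullable alternative, skip
  B → id: FIRST \ {ε} = { 'id' } — disjoint from FOLLOW(B)

S, T have no nullable alternative, so no FIRST/FOLLOW check is needed there.

No FIRST/FOLLOW conflicts found.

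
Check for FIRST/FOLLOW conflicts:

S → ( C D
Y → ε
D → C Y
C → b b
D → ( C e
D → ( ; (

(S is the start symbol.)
No FIRST/FOLLOW conflicts.

A FIRST/FOLLOW conflict occurs when a non-terminal N has a nullable alternative N → β (β ⇒* ε) and another alternative N → α with FIRST(α) ∩ FOLLOW(N) ≠ ∅: on such a lookahead the parser cannot decide between expanding α and letting N vanish via β.

Nullable non-terminals: Y.
Y has a nullable alternative but only one production, so nothing to check.

C, D, S have no nullable alternative, so no FIRST/FOLLOW check is needed there.

No FIRST/FOLLOW conflicts found.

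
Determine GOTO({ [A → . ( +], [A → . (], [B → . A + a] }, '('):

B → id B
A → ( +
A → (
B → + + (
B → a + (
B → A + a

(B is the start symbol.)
{ [A → ( . +], [A → ( .] }

GOTO(I, '(') = CLOSURE({ [A → αX.β] : [A → α.Xβ] ∈ I, X = '(' })

Items with dot before '(', with the dot advanced:
  [A → . (] → [A → ( .]
  [A → . ( +] → [A → ( . +]
Closure adds nothing (no advanced item has the dot before a non-terminal).

GOTO = { [A → ( . +], [A → ( .] }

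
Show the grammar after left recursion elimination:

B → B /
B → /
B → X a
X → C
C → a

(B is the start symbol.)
B → / B'
B → X a B'
B' → / B'
B' → ε
X → C
C → a

B is directly left-recursive. The standard transformation for
  A → A α₁ | ... | A α_m | β₁ | ... | β_n
is
  A  → β₁ A' | ... | β_n A'
  A' → α₁ A' | ... | α_m A' | ε

B → / becomes B → / B'
B → X a becomes B → X a B'
B → B / becomes B' → / B'
Add B' → ε

Productions for other non-terminals are unchanged:
  X → C
  C → a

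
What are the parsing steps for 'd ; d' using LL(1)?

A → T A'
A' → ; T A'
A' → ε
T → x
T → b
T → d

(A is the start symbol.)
Stack is shown with the top on the left.

Stack     Input    Action
-------------------------
A $       d ; d $  output A → T A'
T A' $    d ; d $  output T → d
d A' $    d ; d $  match 'd'
A' $      ; d $    output A' → ; T A'
; T A' $  ; d $    match ';'
T A' $    d $      output T → d
d A' $    d $      match 'd'
A' $      $        output A' → ε
$         $        accept

The string is accepted.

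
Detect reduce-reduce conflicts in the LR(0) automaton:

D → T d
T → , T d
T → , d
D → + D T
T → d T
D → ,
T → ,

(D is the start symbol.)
A reduce-reduce conflict occurs when an LR(0) state has two complete items [A → α .] and [B → β .] — both call for a reduction, and with no lookahead the parser cannot choose between them.

Augment with D' → D and build the canonical LR(0) collection (I0 = CLOSURE({[D' → . D]}), then GOTO on every symbol after a dot until no new states appear). It has 14 states:
  I0: { [D → . + D T], [D → . ,], [D → . T d], [D' → . D], [T → . , T d], [T → . , d], [T → . ,], [T → . d T] }  — shift
  I1: { [D → + . D T], [D → . + D T], [D → . ,], [D → . T d], [T → . , T d], [T → . , d], [T → . ,], [T → . d T] }  — shift
  I2: { [D → , .], [T → , . T d], [T → , . d], [T → , .], [T → . , T d], [T → . , d], [T → . ,], [T → . d T] }  — shift, 2 reduces
  I3: { [D' → D .] }  — accept
  I4: { [D → T . d] }  — shift
  I5: { [T → . , T d], [T → . , d], [T → . ,], [T → . d T], [T → d . T] }  — shift
  I6: { [T → , . T d], [T → , . d], [T → , .], [T → . , T d], [T → . , d], [T → . ,], [T → . d T] }  — shift, reduce
  I7: { [T → d T .] }  — reduce
  I8: { [T → , T . d] }  — shift
  I9: { [T → , d .], [T → . , T d], [T → . , d], [T → . ,], [T → . d T], [T → d . T] }  — shift, reduce
  I10: { [T → , T d .] }  — reduce
  I11: { [D → T d .] }  — reduce
  I12: { [D → + D . T], [T → . , T d], [T → . , d], [T → . ,], [T → . d T] }  — shift
  I13: { [D → + D T .] }  — reduce

I2 contains complete items [D → , .], [T → , .] — reduce-reduce conflict.

Answer: Yes — I2: [D → , .] vs [T → , .]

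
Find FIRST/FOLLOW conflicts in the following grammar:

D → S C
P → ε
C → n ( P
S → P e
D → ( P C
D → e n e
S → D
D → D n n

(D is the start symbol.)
No FIRST/FOLLOW conflicts.

Nullable non-terminals: P.
P has a nullable alternative but only one production, so nothing to check.

C, D, S have no nullable alternative, so no FIRST/FOLLOW check is needed there.

No FIRST/FOLLOW conflicts found.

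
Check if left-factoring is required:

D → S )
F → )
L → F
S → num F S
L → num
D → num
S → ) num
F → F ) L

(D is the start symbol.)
Left-factoring is needed when two productions for the same non-terminal
share a common prefix on the right-hand side.

Productions for D:
  D → S )
  D → num
Productions for F:
  F → )
  F → F ) L
Productions for L:
  L → F
  L → num
Productions for S:
  S → num F S
  S → ) num

No common prefixes found.

Answer: No, left-factoring is not needed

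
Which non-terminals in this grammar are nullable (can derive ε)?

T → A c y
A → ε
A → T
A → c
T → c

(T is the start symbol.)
ε-productions: A → ε
So A is immediately nullable.
No further non-terminal can be added: every production for the remaining non-terminals contains a terminal or a non-nullable non-terminal.
Nullable = { 'A' }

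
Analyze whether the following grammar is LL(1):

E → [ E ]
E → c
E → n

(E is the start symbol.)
Yes, the grammar is LL(1).

A grammar is LL(1) if for each non-terminal N with multiple productions, the predict sets of those productions are pairwise disjoint, where PREDICT(N → α) = (FIRST(α) \ {ε}) ∪ (FOLLOW(N) if α ⇒* ε).

For E:
  PREDICT(E → '[' E ']') = { '[' }
  PREDICT(E → c) = { 'c' }
  PREDICT(E → n) = { 'n' }

All predict sets are disjoint. The grammar IS LL(1).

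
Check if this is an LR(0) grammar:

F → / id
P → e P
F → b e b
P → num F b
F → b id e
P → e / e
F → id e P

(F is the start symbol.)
Yes, the grammar is LR(0)

Augment with F' → F and build the canonical LR(0) collection (I0 = CLOSURE({[F' → . F]}), then GOTO on every symbol after a dot until no new states appear). It has 19 states:
  I0: { [F → . / id], [F → . b e b], [F → . b id e], [F → . id e P], [F' → . F] }  — shift
  I1: { [F → / . id] }  — shift
  I2: { [F' → F .] }  — accept
  I3: { [F → b . e b], [F → b . id e] }  — shift
  I4: { [F → id . e P] }  — shift
  I5: { [F → id e . P], [P → . e / e], [P → . e P], [P → . num F b] }  — shift
  I6: { [F → id e P .] }  — reduce
  I7: { [P → . e / e], [P → . e P], [P → . num F b], [P → e . / e], [P → e . P] }  — shift
  I8: { [F → . / id], [F → . b e b], [F → . b id e], [F → . id e P], [P → num . F b] }  — shift
  I9: { [P → num F . b] }  — shift
  I10: { [P → num F b .] }  — reduce
  I11: { [P → e / . e] }  — shift
  I12: { [P → e P .] }  — reduce
  I13: { [P → e / e .] }  — reduce
  I14: { [F → b e . b] }  — shift
  I15: { [F → b id . e] }  — shift
  I16: { [F → b id e .] }  — reduce
  I17: { [F → b e b .] }  — reduce
  I18: { [F → / id .] }  — reduce

Every state is either a pure shift/goto state or contains exactly one complete item and nothing to shift — no conflicts. The grammar is LR(0).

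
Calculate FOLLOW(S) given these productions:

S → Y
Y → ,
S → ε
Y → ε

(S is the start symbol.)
To compute FOLLOW(S), find every occurrence of S on a right-hand side N → α S β: add FIRST(β) \ {ε}, and if β is empty or nullable also add FOLLOW(N). Iterate to a fixed point.

S is the start symbol, so $ ∈ FOLLOW(S).
S does not occur on any right-hand side.

Taking the union: FOLLOW(S) = { $ }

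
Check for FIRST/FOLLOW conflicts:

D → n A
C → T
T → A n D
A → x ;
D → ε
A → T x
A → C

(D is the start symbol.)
Yes. D → n A with FOLLOW(D) on { 'n' }

A FIRST/FOLLOW conflict occurs when a non-terminal N has a nullable alternative N → β (β ⇒* ε) and another alternative N → α with FIRST(α) ∩ FOLLOW(N) ≠ ∅: on such a lookahead the parser cannot decide between expanding α and letting N vanish via β.

Nullable non-terminals: D.

D: nullable alternative(s) D → ε; FOLLOW(D) = { $, 'n', 'x' }
  D → n A: FIRST \ {ε} = { 'n' } — overlaps FOLLOW(D) on { 'n' }: CONFLICT
  D → ε: FIRST \ {ε} = { } — this is the only nullable alternative, skip

A, C, T have no nullable alternative, so no FIRST/FOLLOW check is needed there.

So the grammar has 1 FIRST/FOLLOW conflict (marked CONFLICT above).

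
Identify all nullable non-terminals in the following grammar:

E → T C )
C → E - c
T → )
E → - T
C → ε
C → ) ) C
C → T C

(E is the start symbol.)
{ 'C' }

A non-terminal is nullable if it can derive ε (the empty string): either it has an ε-production, or it has a production whose right-hand side consists entirely of nullable non-terminals.

ε-productions: C → ε
So C is immediately nullable.
No further non-terminal can be added: every production for the remaining non-terminals contains a terminal or a non-nullable non-terminal.
Nullable = { 'C' }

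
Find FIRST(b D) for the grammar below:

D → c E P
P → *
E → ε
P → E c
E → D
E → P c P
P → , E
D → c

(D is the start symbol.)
To compute FIRST(b D), process the symbols left to right:
Symbol b is a terminal. Add 'b' and stop.
FIRST(b D) = { 'b' }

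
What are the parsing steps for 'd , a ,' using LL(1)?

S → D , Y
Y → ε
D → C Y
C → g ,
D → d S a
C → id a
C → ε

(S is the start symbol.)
LL(1) parsing maintains a stack (initially the start symbol over $) and the input. At each step: if the stack top is a terminal, match it against the current input token; if it is a non-terminal N, replace it with the RHS of M[N, lookahead] (the unique production whose predict set contains the lookahead).

Stack is shown with the top on the left.

Stack            Input      Action
----------------------------------
S $              d , a , $  output S → D , Y
D , Y $          d , a , $  output D → d S a
d S a , Y $      d , a , $  match 'd'
S a , Y $        , a , $    output S → D , Y
D , Y a , Y $    , a , $    output D → C Y
C Y , Y a , Y $  , a , $    output C → ε
Y , Y a , Y $    , a , $    output Y → ε
, Y a , Y $      , a , $    match ','
Y a , Y $        a , $      output Y → ε
a , Y $          a , $      match 'a'
, Y $            , $        match ','
Y $              $          output Y → ε
$                $          accept

The string is accepted.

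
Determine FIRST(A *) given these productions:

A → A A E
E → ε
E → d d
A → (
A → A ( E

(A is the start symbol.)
FIRST sets of the non-terminals involved (from the grammar, by fixed-point iteration):
  FIRST(A) = { '(' }

To compute FIRST(A *), process the symbols left to right:
Symbol A is a non-terminal. Add FIRST(A) \ {ε} = { '(' }
A is not nullable (ε ∉ FIRST(A)), so stop here.
FIRST(A *) = { '(' }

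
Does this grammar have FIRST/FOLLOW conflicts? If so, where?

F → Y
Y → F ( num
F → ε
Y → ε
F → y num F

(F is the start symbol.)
A FIRST/FOLLOW conflict occurs when a non-terminal N has a nullable alternative N → β (β ⇒* ε) and another alternative N → α with FIRST(α) ∩ FOLLOW(N) ≠ ∅: on such a lookahead the parser cannot decide between expanding α and letting N vanish via β.

Nullable non-terminals: F, Y.
FIRST sets used below: FIRST(Y) = { '(', 'y', ε }, FIRST(F) = { '(', 'y', ε }

F: nullable alternative(s) F → Y, F → ε; FOLLOW(F) = { $, '(' }
  F → Y: FIRST \ {ε} = { '(', 'y' } — overlaps FOLLOW(F) on { '(' }: CONFLICT
  F → ε: FIRST \ {ε} = { } — disjoint from FOLLOW(F)
  F → y num F: FIRST \ {ε} = { 'y' } — disjoint from FOLLOW(F)

Y: nullable alternative(s) Y → ε; FOLLOW(Y) = { $, '(' }
  Y → F ( num: FIRST \ {ε} = { '(', 'y' } — overlaps FOLLOW(Y) on { '(' }: CONFLICT
  Y → ε: FIRST \ {ε} = { } — this is the only nullable alternative, skip

So the grammar has 2 FIRST/FOLLOW conflicts (marked CONFLICT above).

Answer: Yes. F → Y with FOLLOW(F) on { '(' }; Y → F '(' num with FOLLOW(Y) on { '(' }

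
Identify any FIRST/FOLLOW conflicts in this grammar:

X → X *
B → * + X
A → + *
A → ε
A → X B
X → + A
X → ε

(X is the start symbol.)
A FIRST/FOLLOW conflict occurs when a non-terminal N has a nullable alternative N → β (β ⇒* ε) and another alternative N → α with FIRST(α) ∩ FOLLOW(N) ≠ ∅: on such a lookahead the parser cannot decide between expanding α and letting N vanish via β.

Nullable non-terminals: A, X.
FIRST sets used below: FIRST(X) = { '*', '+', ε }, FIRST(B) = { '*' }

A: nullable alternative(s) A → ε; FOLLOW(A) = { $, '*' }
  A → + *: FIRST \ {ε} = { '+' } — disjoint from FOLLOW(A)
  A → ε: FIRST \ {ε} = { } — this is the only nullable alternative, skip
  A → X B: FIRST \ {ε} = { '*', '+' } — overlaps FOLLOW(A) on { '*' }: CONFLICT

X: nullable alternative(s) X → ε; FOLLOW(X) = { $, '*' }
  X → X *: FIRST \ {ε} = { '*', '+' } — overlaps FOLLOW(X) on { '*' }: CONFLICT
  X → + A: FIRST \ {ε} = { '+' } — disjoint from FOLLOW(X)
  X → ε: FIRST \ {ε} = { } — this is the only nullable alternative, skip

B has no nullable alternative, so no FIRST/FOLLOW check is needed there.

So the grammar has 2 FIRST/FOLLOW conflicts (marked CONFLICT above).

Answer: Yes. X → X '*' with FOLLOW(X) on { '*' }; A → X B with FOLLOW(A) on { '*' }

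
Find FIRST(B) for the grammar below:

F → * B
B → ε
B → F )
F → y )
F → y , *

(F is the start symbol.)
{ '*', 'y', ε }

To compute FIRST(B), examine every production with B on the left-hand side, reading each right-hand side left to right until a non-nullable symbol is reached.

FIRST sets of the other non-terminals involved (by the same procedure, iterated to a fixed point):
  FIRST(F) = { '*', 'y' }

From B → ε:
  - ε-production, so ε ∈ FIRST(B)
From B → F ):
  - F is a non-terminal: add FIRST(F) \ {ε} = { '*', 'y' }
    F is not nullable, so stop

Collecting: FIRST(B) = { '*', 'y', ε }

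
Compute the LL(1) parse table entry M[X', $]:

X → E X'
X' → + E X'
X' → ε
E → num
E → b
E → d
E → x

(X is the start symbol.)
To find M[X', $], we find productions for X' where $ is in the predict set (PREDICT(N → α) = (FIRST(α) \ {ε}) ∪ (FOLLOW(N) if α ⇒* ε)).

Relevant sets:
  FOLLOW(X') = { $ }

X' → + E X': PREDICT = { '+' }
X' → ε: PREDICT = { $ }
  $ is in predict set, so this production goes in M[X', $]

M[X', $] = X' → ε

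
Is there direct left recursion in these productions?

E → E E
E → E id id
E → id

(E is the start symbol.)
Yes, E is left-recursive

E → E E: LEFT RECURSIVE (starts with E)
E → E id id: LEFT RECURSIVE (starts with E)
E → id: starts with id

The grammar has direct left recursion on: E.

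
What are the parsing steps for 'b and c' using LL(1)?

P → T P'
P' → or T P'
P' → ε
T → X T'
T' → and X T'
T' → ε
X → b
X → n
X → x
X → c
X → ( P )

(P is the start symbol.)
LL(1) parsing maintains a stack (initially the start symbol over $) and the input. At each step: if the stack top is a terminal, match it against the current input token; if it is a non-terminal N, replace it with the RHS of M[N, lookahead] (the unique production whose predict set contains the lookahead).

Stack is shown with the top on the left.

Stack          Input      Action
--------------------------------
P $            b and c $  output P → T P'
T P' $         b and c $  output T → X T'
X T' P' $      b and c $  output X → b
b T' P' $      b and c $  match 'b'
T' P' $        and c $    output T' → and X T'
and X T' P' $  and c $    match 'and'
X T' P' $      c $        output X → c
c T' P' $      c $        match 'c'
T' P' $        $          output T' → ε
P' $           $          output P' → ε
$              $          accept

The string is accepted.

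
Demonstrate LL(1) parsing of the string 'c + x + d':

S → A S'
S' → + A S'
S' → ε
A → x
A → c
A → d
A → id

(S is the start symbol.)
LL(1) parsing maintains a stack (initially the start symbol over $) and the input. At each step: if the stack top is a terminal, match it against the current input token; if it is a non-terminal N, replace it with the RHS of M[N, lookahead] (the unique production whose predict set contains the lookahead).

Stack is shown with the top on the left.

Stack     Input        Action
-----------------------------
S $       c + x + d $  output S → A S'
A S' $    c + x + d $  output A → c
c S' $    c + x + d $  match 'c'
S' $      + x + d $    output S' → + A S'
+ A S' $  + x + d $    match '+'
A S' $    x + d $      output A → x
x S' $    x + d $      match 'x'
S' $      + d $        output S' → + A S'
+ A S' $  + d $        match '+'
A S' $    d $          output A → d
d S' $    d $          match 'd'
S' $      $            output S' → ε
$         $            accept

The string is accepted.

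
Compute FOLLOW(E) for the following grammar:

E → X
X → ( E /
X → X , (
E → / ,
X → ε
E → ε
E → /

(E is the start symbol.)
To compute FOLLOW(E), find every occurrence of E on a right-hand side N → α E β: add FIRST(β) \ {ε}, and if β is empty or nullable also add FOLLOW(N). Iterate to a fixed point.

E is the start symbol, so $ ∈ FOLLOW(E).
In X → ( E /: E is followed by '/', add FIRST('/') \ {ε} = { '/' }

Taking the union: FOLLOW(E) = { $, '/' }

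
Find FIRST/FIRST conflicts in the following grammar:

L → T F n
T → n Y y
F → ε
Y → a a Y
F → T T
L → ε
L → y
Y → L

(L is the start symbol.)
FIRST sets of the non-terminals at (or reachable through a nullable prefix from) the front of some alternative:
  FIRST(T) = { 'n' }
  FIRST(L) = { 'n', 'y', ε }

Productions for L:
  L → T F n: FIRST = { 'n' }
  L → ε: FIRST = { ε }
  L → y: FIRST = { 'y' }
Productions for F:
  F → ε: FIRST = { ε }
  F → T T: FIRST = { 'n' }
Productions for Y:
  Y → a a Y: FIRST = { 'a' }
  Y → L: FIRST = { 'n', 'y', ε }
T has only one production, so no FIRST/FIRST conflict is possible there.

All alternatives of each non-terminal have pairwise disjoint FIRST sets.

Answer: No FIRST/FIRST conflicts.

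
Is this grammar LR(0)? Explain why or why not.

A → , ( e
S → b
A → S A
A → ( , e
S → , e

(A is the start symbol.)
Yes, the grammar is LR(0)

Augment with A' → A and build the canonical LR(0) collection (I0 = CLOSURE({[A' → . A]}), then GOTO on every symbol after a dot until no new states appear). It has 12 states:
  I0: { [A → . ( , e], [A → . , ( e], [A → . S A], [A' → . A], [S → . , e], [S → . b] }  — shift
  I1: { [A → ( . , e] }  — shift
  I2: { [A → , . ( e], [S → , . e] }  — shift
  I3: { [A' → A .] }  — accept
  I4: { [A → . ( , e], [A → . , ( e], [A → . S A], [A → S . A], [S → . , e], [S → . b] }  — shift
  I5: { [S → b .] }  — reduce
  I6: { [A → S A .] }  — reduce
  I7: { [A → , ( . e] }  — shift
  I8: { [S → , e .] }  — reduce
  I9: { [A → , ( e .] }  — reduce
  I10: { [A → ( , . e] }  — shift
  I11: { [A → ( , e .] }  — reduce

Every state is either a pure shift/goto state or contains exactly one complete item and nothing to shift — no conflicts. The grammar is LR(0).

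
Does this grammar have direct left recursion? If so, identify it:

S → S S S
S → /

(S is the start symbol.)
Direct left recursion occurs when N → N α for some non-terminal N (the right-hand side begins with the left-hand side itself).

S → S S S: LEFT RECURSIVE (starts with S)
S → /: starts with '/'

The grammar has direct left recursion on: S.

Answer: Yes, S is left-recursive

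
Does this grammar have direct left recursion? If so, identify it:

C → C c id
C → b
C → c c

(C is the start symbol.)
Yes, C is left-recursive

Direct left recursion occurs when N → N α for some non-terminal N (the right-hand side begins with the left-hand side itself).

C → C c id: LEFT RECURSIVE (starts with C)
C → b: starts with b
C → c c: starts with c

The grammar has direct left recursion on: C.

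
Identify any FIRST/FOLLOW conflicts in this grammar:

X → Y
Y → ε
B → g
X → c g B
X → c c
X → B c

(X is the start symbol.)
A FIRST/FOLLOW conflict occurs when a non-terminal N has a nullable alternative N → β (β ⇒* ε) and another alternative N → α with FIRST(α) ∩ FOLLOW(N) ≠ ∅: on such a lookahead the parser cannot decide between expanding α and letting N vanish via β.

Nullable non-terminals: X, Y.
FIRST sets used below: FIRST(Y) = { ε }, FIRST(B) = { 'g' }

X: nullable alternative(s) X → Y; FOLLOW(X) = { $ }
  X → Y: FIRST \ {ε} = { } — this is the only nullable alternative, skip
  X → c g B: FIRST \ {ε} = { 'c' } — disjoint from FOLLOW(X)
  X → c c: FIRST \ {ε} = { 'c' } — disjoint from FOLLOW(X)
  X → B c: FIRST \ {ε} = { 'g' } — disjoint from FOLLOW(X)
Y has a nullable alternative but only one production, so nothing to check.

B has no nullable alternative, so no FIRST/FOLLOW check is needed there.

No FIRST/FOLLOW conflicts found.

Answer: No FIRST/FOLLOW conflicts.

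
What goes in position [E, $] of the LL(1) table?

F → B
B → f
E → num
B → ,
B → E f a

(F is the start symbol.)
Empty (error entry)

To find M[E, $], we find productions for E where $ is in the predict set (PREDICT(N → α) = (FIRST(α) \ {ε}) ∪ (FOLLOW(N) if α ⇒* ε)).

E → num: PREDICT = { 'num' }

M[E, $] is empty (no production applies)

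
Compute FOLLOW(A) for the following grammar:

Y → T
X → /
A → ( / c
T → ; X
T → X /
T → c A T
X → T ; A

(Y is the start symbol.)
In T → c A T: A is followed by T, add FIRST(T) \ {ε} = { '/', ';', 'c' }
In X → T ; A: A is at the end, add FOLLOW(X)

The FOLLOW sets referred to above (computed the same way, to a fixed point):
  FOLLOW(X) = { $, '/', ';' }

Taking the union: FOLLOW(A) = { $, '/', ';', 'c' }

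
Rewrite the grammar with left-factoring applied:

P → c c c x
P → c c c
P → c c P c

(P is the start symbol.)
P → c c P'
P' → c P''
P'' → x
P'' → ε
P' → P c

Left-factoring transforms A → αβ₁ | αβ₂ into A → αA' and A' → β₁ | β₂
(α is the longest common prefix among the alternatives). Repeat until
no nonterminal has two alternatives with a common prefix.

Round 1: P has alternatives sharing prefix 'c c'. Introduce P': P → c c P'
  Add: P' → c x
  Add: P' → c
  Add: P' → P c

Round 2: P' has alternatives sharing prefix 'c'. Introduce P'': P' → c P''
  Add: P'' → x
  Add: P'' → ε

No remaining common prefixes — done.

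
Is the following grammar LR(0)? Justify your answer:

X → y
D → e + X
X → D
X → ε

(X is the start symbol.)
No. Shift-reduce conflict between [X → .] and [D → . e + X]

Augment with X' → X and build the canonical LR(0) collection (I0 = CLOSURE({[X' → . X]}), then GOTO on every symbol after a dot until no new states appear). It has 7 states:
  I0: { [D → . e + X], [X → . D], [X → . y], [X → .], [X' → . X] }  — shift, reduce
  I1: { [X → D .] }  — reduce
  I2: { [X' → X .] }  — accept
  I3: { [D → e . + X] }  — shift
  I4: { [X → y .] }  — reduce
  I5: { [D → . e + X], [D → e + . X], [X → . D], [X → . y], [X → .] }  — shift, reduce
  I6: { [D → e + X .] }  — reduce

Conflict in state I0:
  Shift-reduce conflict between [X → .] and [D → . e + X]
So the grammar is NOT LR(0).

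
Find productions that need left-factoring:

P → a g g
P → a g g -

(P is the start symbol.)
Yes, P has productions with common prefix 'a g g'

Left-factoring is needed when two productions for the same non-terminal
share a common prefix on the right-hand side.

Productions for P:
  P → a g g
  P → a g g -

Found common prefix 'a g g' in productions for P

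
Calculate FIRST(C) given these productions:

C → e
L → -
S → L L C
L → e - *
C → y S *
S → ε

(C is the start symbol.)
{ 'e', 'y' }

To compute FIRST(C), examine every production with C on the left-hand side, reading each right-hand side left to right until a non-nullable symbol is reached.

From C → e:
  - e is a terminal: add 'e' and stop
From C → y S *:
  - y is a terminal: add 'y' and stop

Collecting: FIRST(C) = { 'e', 'y' }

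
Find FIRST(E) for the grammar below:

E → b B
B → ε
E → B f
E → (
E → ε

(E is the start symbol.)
{ '(', 'b', 'f', ε }

FIRST sets of the other non-terminals involved (by the same procedure, iterated to a fixed point):
  FIRST(B) = { ε }

From E → b B:
  - b is a terminal: add 'b' and stop
From E → B f:
  - B is a non-terminal: add FIRST(B) \ {ε} = { }
    B is nullable, so continue to the next symbol
  - f is a terminal: add 'f' and stop
From E → (:
  - '(' is a terminal: add '(' and stop
From E → ε:
  - ε-production, so ε ∈ FIRST(E)

Collecting: FIRST(E) = { '(', 'b', 'f', ε }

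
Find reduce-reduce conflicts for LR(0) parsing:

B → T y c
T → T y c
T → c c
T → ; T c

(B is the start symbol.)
Yes — I7: [B → T y c .] vs [T → T y c .]

A reduce-reduce conflict occurs when an LR(0) state has two complete items [A → α .] and [B → β .] — both call for a reduction, and with no lookahead the parser cannot choose between them.

Augment with B' → B and build the canonical LR(0) collection (I0 = CLOSURE({[B' → . B]}), then GOTO on every symbol after a dot until no new states appear). It has 12 states:
  I0: { [B → . T y c], [B' → . B], [T → . ; T c], [T → . T y c], [T → . c c] }  — shift
  I1: { [T → . ; T c], [T → . T y c], [T → . c c], [T → ; . T c] }  — shift
  I2: { [B' → B .] }  — accept
  I3: { [B → T . y c], [T → T . y c] }  — shift
  I4: { [T → c . c] }  — shift
  I5: { [T → c c .] }  — reduce
  I6: { [B → T y . c], [T → T y . c] }  — shift
  I7: { [B → T y c .], [T → T y c .] }  — 2 reduces
  I8: { [T → ; T . c], [T → T . y c] }  — shift
  I9: { [T → ; T c .] }  — reduce
  I10: { [T → T y . c] }  — shift
  I11: { [T → T y c .] }  — reduce

I7 contains complete items [B → T y c .], [T → T y c .] — reduce-reduce conflict.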